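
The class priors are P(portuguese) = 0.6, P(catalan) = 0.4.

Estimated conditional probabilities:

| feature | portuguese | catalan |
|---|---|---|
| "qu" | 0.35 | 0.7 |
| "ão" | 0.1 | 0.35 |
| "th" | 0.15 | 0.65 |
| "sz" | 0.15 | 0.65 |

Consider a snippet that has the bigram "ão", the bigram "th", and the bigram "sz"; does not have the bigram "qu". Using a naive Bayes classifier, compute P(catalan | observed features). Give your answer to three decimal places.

portuguese: 0.6 × (1−0.35) × 0.1 × 0.15 × 0.15 = 0.0008775
catalan: 0.4 × (1−0.7) × 0.35 × 0.65 × 0.65 = 0.017745
P(catalan | x) = 0.017745 / 0.0186225 ≈ 0.953

0.953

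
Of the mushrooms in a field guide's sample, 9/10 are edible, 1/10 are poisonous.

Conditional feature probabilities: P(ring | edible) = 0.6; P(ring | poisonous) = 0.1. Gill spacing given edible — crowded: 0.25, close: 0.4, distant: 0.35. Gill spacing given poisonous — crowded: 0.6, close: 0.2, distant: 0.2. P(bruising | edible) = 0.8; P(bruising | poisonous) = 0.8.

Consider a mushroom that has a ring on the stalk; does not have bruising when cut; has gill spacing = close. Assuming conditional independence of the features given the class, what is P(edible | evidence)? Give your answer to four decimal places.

0.9908

edible: 0.9 × 0.6 × 0.4 × (1−0.8) = 0.0432
poisonous: 0.1 × 0.1 × 0.2 × (1−0.8) = 0.0004
P(edible | x) = 0.0432 / 0.0436 ≈ 0.9908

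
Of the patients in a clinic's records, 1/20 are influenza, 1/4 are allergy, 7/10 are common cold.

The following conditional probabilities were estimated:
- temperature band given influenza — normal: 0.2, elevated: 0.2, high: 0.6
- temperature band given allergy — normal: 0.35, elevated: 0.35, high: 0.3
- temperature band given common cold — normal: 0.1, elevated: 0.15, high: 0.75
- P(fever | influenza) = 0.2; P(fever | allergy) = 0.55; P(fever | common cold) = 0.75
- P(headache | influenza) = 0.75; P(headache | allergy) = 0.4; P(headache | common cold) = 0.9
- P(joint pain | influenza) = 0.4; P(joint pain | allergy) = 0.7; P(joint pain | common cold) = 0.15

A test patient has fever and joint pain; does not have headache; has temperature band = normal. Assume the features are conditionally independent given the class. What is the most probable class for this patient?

allergy

influenza: 0.05 × 0.2 × 0.2 × (1−0.75) × 0.4 = 0.0002
allergy: 0.25 × 0.35 × 0.55 × (1−0.4) × 0.7 = 0.0202125
common cold: 0.7 × 0.1 × 0.75 × (1−0.9) × 0.15 = 0.0007875
Highest score → allergy.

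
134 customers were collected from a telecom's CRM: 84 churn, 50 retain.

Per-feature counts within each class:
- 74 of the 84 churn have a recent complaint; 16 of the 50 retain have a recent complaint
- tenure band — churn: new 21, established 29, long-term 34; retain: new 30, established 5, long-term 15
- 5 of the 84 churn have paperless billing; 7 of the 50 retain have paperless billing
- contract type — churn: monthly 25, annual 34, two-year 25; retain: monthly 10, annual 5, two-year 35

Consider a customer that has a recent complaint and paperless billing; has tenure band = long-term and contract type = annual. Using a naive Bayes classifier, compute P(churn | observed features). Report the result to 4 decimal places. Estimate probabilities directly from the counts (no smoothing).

0.9148

churn: (84/134) × (74/84) × (34/84) × (5/84) × (34/84) ≈ 0.00538539
retain: (50/134) × (16/50) × (15/50) × (7/50) × (5/50) ≈ 0.000501493
P(churn | x) = 0.00538539 / 0.005886883 ≈ 0.9148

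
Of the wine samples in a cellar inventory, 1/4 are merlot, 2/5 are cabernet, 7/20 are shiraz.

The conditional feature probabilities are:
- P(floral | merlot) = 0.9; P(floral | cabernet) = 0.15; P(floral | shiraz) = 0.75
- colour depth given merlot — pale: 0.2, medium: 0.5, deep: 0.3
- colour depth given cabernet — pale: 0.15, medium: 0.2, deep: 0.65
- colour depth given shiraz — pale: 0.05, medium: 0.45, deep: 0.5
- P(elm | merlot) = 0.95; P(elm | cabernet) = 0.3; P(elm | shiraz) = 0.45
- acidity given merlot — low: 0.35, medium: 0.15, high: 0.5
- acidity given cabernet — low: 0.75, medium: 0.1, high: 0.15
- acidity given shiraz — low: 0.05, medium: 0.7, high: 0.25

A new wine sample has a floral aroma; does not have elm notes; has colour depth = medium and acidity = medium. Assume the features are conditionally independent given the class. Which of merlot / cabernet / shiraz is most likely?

shiraz

merlot: 0.25 × 0.9 × 0.5 × (1−0.95) × 0.15 = 0.00084375
cabernet: 0.4 × 0.15 × 0.2 × (1−0.3) × 0.1 = 0.00084
shiraz: 0.35 × 0.75 × 0.45 × (1−0.45) × 0.7 = 0.045478125
Highest score → shiraz.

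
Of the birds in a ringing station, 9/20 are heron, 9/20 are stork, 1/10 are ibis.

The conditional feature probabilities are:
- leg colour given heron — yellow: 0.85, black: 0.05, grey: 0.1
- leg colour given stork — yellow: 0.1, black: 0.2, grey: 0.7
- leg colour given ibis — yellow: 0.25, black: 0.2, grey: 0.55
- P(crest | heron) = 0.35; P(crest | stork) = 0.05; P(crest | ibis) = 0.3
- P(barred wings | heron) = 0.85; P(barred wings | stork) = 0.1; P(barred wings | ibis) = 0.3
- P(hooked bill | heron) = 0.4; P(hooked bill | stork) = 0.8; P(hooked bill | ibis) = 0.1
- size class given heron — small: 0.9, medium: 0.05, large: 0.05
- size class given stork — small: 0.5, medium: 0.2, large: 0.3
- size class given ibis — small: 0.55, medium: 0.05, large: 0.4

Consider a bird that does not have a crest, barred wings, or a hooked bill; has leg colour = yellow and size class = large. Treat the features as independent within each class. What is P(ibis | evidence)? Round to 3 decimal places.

heron: 0.45 × 0.85 × (1−0.35) × (1−0.85) × (1−0.4) × 0.05 = 0.0011188125
stork: 0.45 × 0.1 × (1−0.05) × (1−0.1) × (1−0.8) × 0.3 = 0.0023085
ibis: 0.1 × 0.25 × (1−0.3) × (1−0.3) × (1−0.1) × 0.4 = 0.00441
P(ibis | x) = 0.00441 / 0.0078373125 ≈ 0.563

0.563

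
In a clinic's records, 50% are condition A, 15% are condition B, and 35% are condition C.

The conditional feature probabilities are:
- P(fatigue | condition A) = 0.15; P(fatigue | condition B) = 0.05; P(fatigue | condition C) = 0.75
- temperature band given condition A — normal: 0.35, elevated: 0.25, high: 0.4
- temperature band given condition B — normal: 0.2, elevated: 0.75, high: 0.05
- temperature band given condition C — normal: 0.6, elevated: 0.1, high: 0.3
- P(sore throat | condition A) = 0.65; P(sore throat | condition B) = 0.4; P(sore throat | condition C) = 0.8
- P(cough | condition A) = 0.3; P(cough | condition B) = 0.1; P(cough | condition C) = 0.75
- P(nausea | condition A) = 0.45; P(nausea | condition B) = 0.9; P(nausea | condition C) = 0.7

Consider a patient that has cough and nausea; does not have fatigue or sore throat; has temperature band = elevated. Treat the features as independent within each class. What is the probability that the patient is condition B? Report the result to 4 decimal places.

condition A: 0.5 × (1−0.15) × 0.25 × (1−0.65) × 0.3 × 0.45 = 0.0050203125
condition B: 0.15 × (1−0.05) × 0.75 × (1−0.4) × 0.1 × 0.9 = 0.00577125
condition C: 0.35 × (1−0.75) × 0.1 × (1−0.8) × 0.75 × 0.7 = 0.00091875
P(condition B | x) = 0.00577125 / 0.0117103125 ≈ 0.4928

0.4928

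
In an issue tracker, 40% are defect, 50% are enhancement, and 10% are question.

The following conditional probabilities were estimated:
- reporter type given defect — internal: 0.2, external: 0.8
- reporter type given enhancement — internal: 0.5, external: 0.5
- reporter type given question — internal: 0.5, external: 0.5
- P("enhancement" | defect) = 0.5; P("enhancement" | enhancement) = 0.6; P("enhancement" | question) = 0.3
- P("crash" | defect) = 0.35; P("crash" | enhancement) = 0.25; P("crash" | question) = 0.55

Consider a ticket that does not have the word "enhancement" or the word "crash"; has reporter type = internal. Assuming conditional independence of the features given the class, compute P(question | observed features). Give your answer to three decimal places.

0.135

defect: 0.4 × 0.2 × (1−0.5) × (1−0.35) = 0.026
enhancement: 0.5 × 0.5 × (1−0.6) × (1−0.25) = 0.075
question: 0.1 × 0.5 × (1−0.3) × (1−0.55) = 0.01575
P(question | x) = 0.01575 / 0.11675 ≈ 0.135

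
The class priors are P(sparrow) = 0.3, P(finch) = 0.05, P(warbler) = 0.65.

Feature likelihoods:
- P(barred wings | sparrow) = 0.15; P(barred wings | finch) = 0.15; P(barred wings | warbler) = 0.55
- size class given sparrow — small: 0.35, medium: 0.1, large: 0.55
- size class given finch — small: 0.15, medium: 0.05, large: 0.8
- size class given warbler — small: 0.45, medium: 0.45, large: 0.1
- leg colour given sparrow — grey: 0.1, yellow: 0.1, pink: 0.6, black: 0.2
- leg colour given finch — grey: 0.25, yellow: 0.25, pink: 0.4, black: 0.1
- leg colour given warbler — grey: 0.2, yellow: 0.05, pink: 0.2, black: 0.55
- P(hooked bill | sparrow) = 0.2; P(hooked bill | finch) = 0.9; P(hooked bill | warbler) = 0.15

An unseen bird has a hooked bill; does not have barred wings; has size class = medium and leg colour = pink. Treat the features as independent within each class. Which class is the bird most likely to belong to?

sparrow: 0.3 × (1−0.15) × 0.1 × 0.6 × 0.2 = 0.00306
finch: 0.05 × (1−0.15) × 0.05 × 0.4 × 0.9 = 0.000765
warbler: 0.65 × (1−0.55) × 0.45 × 0.2 × 0.15 = 0.00394875
Highest score → warbler.

warbler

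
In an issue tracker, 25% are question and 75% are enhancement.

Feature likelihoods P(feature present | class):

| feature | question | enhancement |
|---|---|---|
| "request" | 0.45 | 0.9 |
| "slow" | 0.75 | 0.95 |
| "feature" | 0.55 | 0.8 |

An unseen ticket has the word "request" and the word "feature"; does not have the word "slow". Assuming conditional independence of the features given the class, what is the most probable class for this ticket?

question: 0.25 × 0.45 × (1−0.75) × 0.55 = 0.01546875
enhancement: 0.75 × 0.9 × (1−0.95) × 0.8 = 0.027
Highest score → enhancement.

enhancement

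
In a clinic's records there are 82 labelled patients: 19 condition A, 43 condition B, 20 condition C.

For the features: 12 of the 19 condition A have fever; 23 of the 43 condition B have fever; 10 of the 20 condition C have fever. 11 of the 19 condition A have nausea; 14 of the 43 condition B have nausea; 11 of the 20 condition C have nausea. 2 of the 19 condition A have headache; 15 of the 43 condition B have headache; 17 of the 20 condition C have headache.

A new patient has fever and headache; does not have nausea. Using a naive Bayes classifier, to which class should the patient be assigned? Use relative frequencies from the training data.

condition A: (19/82) × (12/19) × (8/19) × (2/19) ≈ 0.00648605
condition B: (43/82) × (23/43) × (29/43) × (15/43) ≈ 0.0659882
condition C: (20/82) × (10/20) × (9/20) × (17/20) ≈ 0.0466463
Highest score → condition B.

condition B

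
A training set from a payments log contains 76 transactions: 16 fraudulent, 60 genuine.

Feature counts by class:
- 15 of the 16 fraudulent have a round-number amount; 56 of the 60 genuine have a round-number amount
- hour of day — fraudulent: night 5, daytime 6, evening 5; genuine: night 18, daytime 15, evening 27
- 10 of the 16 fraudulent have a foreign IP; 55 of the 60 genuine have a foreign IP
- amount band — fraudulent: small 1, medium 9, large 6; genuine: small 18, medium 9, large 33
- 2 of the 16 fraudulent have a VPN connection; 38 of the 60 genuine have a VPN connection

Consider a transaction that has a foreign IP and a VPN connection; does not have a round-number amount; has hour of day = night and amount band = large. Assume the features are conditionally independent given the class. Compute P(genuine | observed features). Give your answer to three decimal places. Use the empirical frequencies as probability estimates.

fraudulent: (16/76) × (1/16) × (5/16) × (10/16) × (6/16) × (2/16) ≈ 0.000120464
genuine: (60/76) × (4/60) × (18/60) × (55/60) × (33/60) × (38/60) ≈ 0.00504167
P(genuine | x) = 0.00504167 / 0.005162134 ≈ 0.977

0.977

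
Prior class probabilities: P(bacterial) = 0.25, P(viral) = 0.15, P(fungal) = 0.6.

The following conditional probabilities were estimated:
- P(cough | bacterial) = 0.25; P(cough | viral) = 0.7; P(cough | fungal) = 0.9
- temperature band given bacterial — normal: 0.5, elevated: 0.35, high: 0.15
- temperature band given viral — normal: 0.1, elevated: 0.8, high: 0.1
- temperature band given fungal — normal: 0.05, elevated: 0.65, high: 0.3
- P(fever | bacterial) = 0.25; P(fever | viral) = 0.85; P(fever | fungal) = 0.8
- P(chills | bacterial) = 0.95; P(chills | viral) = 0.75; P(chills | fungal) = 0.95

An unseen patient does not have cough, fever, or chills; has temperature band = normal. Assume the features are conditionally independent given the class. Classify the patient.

bacterial

bacterial: 0.25 × (1−0.25) × 0.5 × (1−0.25) × (1−0.95) = 0.003515625
viral: 0.15 × (1−0.7) × 0.1 × (1−0.85) × (1−0.75) = 0.00016875
fungal: 0.6 × (1−0.9) × 0.05 × (1−0.8) × (1−0.95) = 0.00003
Highest score → bacterial.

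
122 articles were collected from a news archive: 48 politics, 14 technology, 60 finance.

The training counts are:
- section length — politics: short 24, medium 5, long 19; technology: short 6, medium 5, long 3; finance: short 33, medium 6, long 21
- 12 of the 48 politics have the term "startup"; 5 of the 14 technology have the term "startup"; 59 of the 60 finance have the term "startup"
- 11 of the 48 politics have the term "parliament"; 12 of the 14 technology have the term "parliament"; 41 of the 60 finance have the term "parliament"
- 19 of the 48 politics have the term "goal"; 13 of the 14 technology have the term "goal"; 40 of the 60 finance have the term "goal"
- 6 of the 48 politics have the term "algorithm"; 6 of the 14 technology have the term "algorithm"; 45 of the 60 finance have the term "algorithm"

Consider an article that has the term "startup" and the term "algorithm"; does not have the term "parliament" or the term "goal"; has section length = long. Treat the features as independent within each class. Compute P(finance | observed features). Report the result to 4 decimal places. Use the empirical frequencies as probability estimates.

politics: (48/122) × (19/48) × (12/48) × (37/48) × (29/48) × (6/48) ≈ 0.00226653
technology: (14/122) × (3/14) × (5/14) × (2/14) × (1/14) × (6/14) ≈ 0.0000384061
finance: (60/122) × (21/60) × (59/60) × (19/60) × (20/60) × (45/60) ≈ 0.0133999
P(finance | x) = 0.0133999 / 0.0157048361 ≈ 0.8532

0.8532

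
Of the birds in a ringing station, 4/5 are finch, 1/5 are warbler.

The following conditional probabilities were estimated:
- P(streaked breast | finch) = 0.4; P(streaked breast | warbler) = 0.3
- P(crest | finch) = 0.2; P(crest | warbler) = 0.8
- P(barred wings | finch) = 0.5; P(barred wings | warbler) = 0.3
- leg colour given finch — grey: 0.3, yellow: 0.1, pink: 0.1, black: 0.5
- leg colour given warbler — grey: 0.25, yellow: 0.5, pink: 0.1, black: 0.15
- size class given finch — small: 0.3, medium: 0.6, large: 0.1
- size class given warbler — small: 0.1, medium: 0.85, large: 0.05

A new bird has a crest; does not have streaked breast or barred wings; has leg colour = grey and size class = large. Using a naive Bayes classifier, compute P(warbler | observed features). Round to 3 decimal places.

finch: 0.8 × (1−0.4) × 0.2 × (1−0.5) × 0.3 × 0.1 = 0.00144
warbler: 0.2 × (1−0.3) × 0.8 × (1−0.3) × 0.25 × 0.05 = 0.00098
P(warbler | x) = 0.00098 / 0.00242 ≈ 0.405

0.405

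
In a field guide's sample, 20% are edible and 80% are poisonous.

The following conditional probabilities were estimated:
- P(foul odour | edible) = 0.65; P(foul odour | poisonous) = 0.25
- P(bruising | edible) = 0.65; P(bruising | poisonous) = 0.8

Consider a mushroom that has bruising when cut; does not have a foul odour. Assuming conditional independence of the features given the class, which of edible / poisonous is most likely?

poisonous

edible: 0.2 × (1−0.65) × 0.65 = 0.0455
poisonous: 0.8 × (1−0.25) × 0.8 = 0.48
Highest score → poisonous.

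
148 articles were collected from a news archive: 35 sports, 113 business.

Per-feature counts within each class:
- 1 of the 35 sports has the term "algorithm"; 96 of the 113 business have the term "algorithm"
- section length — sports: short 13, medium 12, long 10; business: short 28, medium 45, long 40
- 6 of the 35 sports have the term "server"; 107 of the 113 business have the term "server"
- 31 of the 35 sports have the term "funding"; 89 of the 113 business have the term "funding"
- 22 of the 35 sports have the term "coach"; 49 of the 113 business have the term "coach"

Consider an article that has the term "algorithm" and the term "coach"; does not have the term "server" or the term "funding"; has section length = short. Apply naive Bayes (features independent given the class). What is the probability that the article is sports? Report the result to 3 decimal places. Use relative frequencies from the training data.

sports: (35/148) × (1/35) × (13/35) × (29/35) × (4/35) × (22/35) ≈ 0.000149379
business: (113/148) × (96/113) × (28/113) × (6/113) × (24/113) × (49/113) ≈ 0.000785982
P(sports | x) = 0.000149379 / 0.000935361 ≈ 0.160

0.160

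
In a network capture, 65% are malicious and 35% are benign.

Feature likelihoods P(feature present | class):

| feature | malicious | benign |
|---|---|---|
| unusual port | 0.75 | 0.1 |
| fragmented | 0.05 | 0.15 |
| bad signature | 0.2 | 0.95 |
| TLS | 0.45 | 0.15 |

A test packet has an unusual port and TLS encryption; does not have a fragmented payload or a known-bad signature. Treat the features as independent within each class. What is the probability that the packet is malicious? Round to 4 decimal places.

0.9987

malicious: 0.65 × 0.75 × (1−0.05) × (1−0.2) × 0.45 = 0.166725
benign: 0.35 × 0.1 × (1−0.15) × (1−0.95) × 0.15 = 0.000223125
P(malicious | x) = 0.166725 / 0.166948125 ≈ 0.9987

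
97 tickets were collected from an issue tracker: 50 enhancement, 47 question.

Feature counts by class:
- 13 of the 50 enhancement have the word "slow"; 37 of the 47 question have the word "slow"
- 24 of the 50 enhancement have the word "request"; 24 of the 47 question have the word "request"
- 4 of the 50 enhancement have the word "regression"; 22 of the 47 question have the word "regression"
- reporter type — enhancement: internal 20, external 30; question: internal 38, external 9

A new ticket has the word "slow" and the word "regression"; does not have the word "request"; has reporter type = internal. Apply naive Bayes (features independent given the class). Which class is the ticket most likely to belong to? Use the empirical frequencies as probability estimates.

enhancement: (50/97) × (13/50) × (26/50) × (4/50) × (20/50) ≈ 0.0022301
question: (47/97) × (37/47) × (23/47) × (22/47) × (38/47) ≈ 0.0706432
Highest score → question.

question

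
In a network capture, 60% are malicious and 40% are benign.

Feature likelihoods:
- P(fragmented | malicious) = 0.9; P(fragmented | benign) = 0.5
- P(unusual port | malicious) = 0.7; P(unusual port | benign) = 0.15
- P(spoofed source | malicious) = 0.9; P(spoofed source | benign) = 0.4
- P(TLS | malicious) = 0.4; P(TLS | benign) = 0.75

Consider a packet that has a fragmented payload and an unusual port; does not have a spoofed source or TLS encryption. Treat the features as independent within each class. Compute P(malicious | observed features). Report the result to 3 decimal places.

malicious: 0.6 × 0.9 × 0.7 × (1−0.9) × (1−0.4) = 0.02268
benign: 0.4 × 0.5 × 0.15 × (1−0.4) × (1−0.75) = 0.0045
P(malicious | x) = 0.02268 / 0.02718 ≈ 0.834

0.834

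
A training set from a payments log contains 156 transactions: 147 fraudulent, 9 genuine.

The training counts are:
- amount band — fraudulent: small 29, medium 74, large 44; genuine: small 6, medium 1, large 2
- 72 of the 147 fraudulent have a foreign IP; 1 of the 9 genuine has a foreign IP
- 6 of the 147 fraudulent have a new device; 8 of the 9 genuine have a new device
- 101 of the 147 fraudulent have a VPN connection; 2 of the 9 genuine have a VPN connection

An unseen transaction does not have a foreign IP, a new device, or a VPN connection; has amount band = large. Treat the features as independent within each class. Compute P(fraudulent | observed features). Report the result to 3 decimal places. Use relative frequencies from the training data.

fraudulent: (147/156) × (44/147) × (75/147) × (141/147) × (46/147) ≈ 0.0431931
genuine: (9/156) × (2/9) × (8/9) × (1/9) × (7/9) ≈ 0.00098484
P(fraudulent | x) = 0.0431931 / 0.04417794 ≈ 0.978

0.978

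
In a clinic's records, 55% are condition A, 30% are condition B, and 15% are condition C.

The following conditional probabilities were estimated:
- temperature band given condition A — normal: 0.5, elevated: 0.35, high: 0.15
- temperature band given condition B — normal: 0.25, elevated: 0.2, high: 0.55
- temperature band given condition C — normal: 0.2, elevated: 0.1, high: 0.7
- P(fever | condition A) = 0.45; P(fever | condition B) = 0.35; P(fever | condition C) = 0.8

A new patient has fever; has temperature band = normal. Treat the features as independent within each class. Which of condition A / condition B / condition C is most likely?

condition A: 0.55 × 0.5 × 0.45 = 0.12375
condition B: 0.3 × 0.25 × 0.35 = 0.02625
condition C: 0.15 × 0.2 × 0.8 = 0.024
Highest score → condition A.

condition A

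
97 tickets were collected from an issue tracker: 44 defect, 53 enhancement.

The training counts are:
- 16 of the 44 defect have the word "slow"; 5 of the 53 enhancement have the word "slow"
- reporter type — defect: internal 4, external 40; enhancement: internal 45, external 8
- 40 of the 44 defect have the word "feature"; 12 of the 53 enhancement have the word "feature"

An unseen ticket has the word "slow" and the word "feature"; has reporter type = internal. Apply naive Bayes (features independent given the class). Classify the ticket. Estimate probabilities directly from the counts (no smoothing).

defect: (44/97) × (16/44) × (4/44) × (40/44) ≈ 0.0136321
enhancement: (53/97) × (5/53) × (45/53) × (12/53) ≈ 0.00990924
Highest score → defect.

defect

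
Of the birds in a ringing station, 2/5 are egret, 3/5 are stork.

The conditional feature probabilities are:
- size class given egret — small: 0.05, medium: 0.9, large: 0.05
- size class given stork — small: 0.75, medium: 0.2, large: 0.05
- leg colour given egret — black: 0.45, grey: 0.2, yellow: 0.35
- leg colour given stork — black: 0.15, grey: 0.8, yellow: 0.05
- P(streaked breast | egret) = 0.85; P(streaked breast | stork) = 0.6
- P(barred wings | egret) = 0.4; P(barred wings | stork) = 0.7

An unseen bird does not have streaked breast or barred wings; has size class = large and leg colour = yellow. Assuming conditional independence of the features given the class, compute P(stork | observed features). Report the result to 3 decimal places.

egret: 0.4 × 0.05 × 0.35 × (1−0.85) × (1−0.4) = 0.00063
stork: 0.6 × 0.05 × 0.05 × (1−0.6) × (1−0.7) = 0.00018
P(stork | x) = 0.00018 / 0.00081 ≈ 0.222

0.222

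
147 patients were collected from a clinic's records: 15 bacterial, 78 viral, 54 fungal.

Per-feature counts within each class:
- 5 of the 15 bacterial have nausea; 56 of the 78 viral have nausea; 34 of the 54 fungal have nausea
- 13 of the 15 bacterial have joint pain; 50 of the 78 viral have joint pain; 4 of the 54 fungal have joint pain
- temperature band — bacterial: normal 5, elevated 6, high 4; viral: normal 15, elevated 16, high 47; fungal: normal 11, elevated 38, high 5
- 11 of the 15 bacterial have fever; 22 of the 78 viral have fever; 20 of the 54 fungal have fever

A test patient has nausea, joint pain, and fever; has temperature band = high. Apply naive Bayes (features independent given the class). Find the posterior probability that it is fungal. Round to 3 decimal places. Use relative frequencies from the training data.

bacterial: (15/147) × (5/15) × (13/15) × (4/15) × (11/15) ≈ 0.00576468
viral: (78/147) × (56/78) × (50/78) × (47/78) × (22/78) ≈ 0.0415028
fungal: (54/147) × (34/54) × (4/54) × (5/54) × (20/54) ≈ 0.000587544
P(fungal | x) = 0.000587544 / 0.047855024 ≈ 0.012

0.012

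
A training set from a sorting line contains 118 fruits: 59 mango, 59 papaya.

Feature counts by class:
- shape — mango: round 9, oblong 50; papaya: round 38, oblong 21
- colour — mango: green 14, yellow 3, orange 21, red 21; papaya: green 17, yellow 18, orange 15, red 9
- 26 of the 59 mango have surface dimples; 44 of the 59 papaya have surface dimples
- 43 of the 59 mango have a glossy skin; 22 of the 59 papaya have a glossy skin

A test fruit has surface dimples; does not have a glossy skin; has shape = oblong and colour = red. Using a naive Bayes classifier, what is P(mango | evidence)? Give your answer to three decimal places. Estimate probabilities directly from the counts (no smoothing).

0.587

mango: (59/118) × (50/59) × (21/59) × (26/59) × (16/59) ≈ 0.0180237
papaya: (59/118) × (21/59) × (9/59) × (44/59) × (37/59) ≈ 0.0126963
P(mango | x) = 0.0180237 / 0.03072 ≈ 0.587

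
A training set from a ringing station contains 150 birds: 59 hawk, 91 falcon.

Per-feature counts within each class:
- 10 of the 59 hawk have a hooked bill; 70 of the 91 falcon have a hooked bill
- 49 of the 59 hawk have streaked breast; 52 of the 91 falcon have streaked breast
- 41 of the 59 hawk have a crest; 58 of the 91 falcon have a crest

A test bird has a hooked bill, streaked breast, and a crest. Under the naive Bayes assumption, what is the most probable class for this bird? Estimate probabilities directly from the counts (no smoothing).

hawk: (59/150) × (10/59) × (49/59) × (41/59) ≈ 0.0384755
falcon: (91/150) × (70/91) × (52/91) × (58/91) ≈ 0.169963
Highest score → falcon.

falcon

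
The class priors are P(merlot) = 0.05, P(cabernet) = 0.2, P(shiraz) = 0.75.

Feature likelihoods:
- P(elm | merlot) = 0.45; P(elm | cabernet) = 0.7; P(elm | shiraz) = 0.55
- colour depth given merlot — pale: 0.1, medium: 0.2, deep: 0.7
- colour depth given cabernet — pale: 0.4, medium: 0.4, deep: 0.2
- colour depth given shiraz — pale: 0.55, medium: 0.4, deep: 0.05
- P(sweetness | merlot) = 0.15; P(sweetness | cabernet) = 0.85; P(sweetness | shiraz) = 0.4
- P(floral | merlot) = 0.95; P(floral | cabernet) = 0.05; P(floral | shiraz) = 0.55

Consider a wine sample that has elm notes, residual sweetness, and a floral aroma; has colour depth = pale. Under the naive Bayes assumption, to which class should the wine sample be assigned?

merlot: 0.05 × 0.45 × 0.1 × 0.15 × 0.95 = 0.000320625
cabernet: 0.2 × 0.7 × 0.4 × 0.85 × 0.05 = 0.00238
shiraz: 0.75 × 0.55 × 0.55 × 0.4 × 0.55 = 0.0499125
Highest score → shiraz.

shiraz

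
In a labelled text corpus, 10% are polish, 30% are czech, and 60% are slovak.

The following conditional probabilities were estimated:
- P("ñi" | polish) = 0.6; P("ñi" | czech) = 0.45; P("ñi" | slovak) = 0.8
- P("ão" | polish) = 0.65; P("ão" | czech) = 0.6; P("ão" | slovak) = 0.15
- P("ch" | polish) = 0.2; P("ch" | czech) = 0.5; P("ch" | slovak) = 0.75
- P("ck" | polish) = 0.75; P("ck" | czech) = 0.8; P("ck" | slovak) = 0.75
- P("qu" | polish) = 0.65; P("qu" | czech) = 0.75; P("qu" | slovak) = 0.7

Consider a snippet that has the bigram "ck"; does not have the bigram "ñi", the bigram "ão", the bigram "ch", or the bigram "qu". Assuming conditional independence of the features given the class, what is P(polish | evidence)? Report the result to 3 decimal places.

0.192

polish: 0.1 × (1−0.6) × (1−0.65) × (1−0.2) × 0.75 × (1−0.65) = 0.00294
czech: 0.3 × (1−0.45) × (1−0.6) × (1−0.5) × 0.8 × (1−0.75) = 0.0066
slovak: 0.6 × (1−0.8) × (1−0.15) × (1−0.75) × 0.75 × (1−0.7) = 0.0057375
P(polish | x) = 0.00294 / 0.0152775 ≈ 0.192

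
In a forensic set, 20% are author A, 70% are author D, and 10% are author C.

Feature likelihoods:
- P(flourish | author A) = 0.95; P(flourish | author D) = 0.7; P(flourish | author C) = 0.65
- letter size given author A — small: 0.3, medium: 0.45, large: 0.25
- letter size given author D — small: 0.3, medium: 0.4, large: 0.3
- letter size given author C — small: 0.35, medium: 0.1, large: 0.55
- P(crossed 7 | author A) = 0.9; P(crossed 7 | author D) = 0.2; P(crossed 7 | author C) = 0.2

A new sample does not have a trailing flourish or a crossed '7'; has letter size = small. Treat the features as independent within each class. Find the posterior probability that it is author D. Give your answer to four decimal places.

0.8331

author A: 0.2 × (1−0.95) × 0.3 × (1−0.9) = 0.0003
author D: 0.7 × (1−0.7) × 0.3 × (1−0.2) = 0.0504
author C: 0.1 × (1−0.65) × 0.35 × (1−0.2) = 0.0098
P(author D | x) = 0.0504 / 0.0605 ≈ 0.8331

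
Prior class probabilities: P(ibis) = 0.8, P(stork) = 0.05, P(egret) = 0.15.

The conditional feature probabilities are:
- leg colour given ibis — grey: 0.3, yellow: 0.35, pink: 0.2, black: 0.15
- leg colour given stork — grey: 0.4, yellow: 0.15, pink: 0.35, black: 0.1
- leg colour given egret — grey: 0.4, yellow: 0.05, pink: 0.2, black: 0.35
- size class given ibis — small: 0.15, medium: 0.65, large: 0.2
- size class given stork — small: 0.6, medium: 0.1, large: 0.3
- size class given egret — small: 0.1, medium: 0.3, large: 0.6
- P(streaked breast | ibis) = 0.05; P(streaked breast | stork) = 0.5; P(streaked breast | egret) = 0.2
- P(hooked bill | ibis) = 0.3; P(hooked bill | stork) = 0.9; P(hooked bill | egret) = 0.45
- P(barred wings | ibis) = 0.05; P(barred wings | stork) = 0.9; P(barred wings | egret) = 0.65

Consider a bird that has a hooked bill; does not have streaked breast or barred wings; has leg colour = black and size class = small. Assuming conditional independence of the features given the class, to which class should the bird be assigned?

ibis: 0.8 × 0.15 × 0.15 × (1−0.05) × 0.3 × (1−0.05) = 0.0048735
stork: 0.05 × 0.1 × 0.6 × (1−0.5) × 0.9 × (1−0.9) = 0.000135
egret: 0.15 × 0.35 × 0.1 × (1−0.2) × 0.45 × (1−0.65) = 0.0006615
Highest score → ibis.

ibis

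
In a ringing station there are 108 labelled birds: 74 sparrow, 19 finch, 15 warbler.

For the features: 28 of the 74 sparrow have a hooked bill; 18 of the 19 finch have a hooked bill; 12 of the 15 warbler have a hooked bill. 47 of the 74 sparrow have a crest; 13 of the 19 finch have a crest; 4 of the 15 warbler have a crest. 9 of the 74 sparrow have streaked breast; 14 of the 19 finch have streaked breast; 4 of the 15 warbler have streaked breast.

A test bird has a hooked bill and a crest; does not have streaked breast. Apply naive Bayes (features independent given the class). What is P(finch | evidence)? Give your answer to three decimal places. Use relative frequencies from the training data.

0.153

sparrow: (74/108) × (28/74) × (47/74) × (65/74) ≈ 0.144638
finch: (19/108) × (18/19) × (13/19) × (5/19) ≈ 0.0300092
warbler: (15/108) × (12/15) × (4/15) × (11/15) ≈ 0.0217284
P(finch | x) = 0.0300092 / 0.1963756 ≈ 0.153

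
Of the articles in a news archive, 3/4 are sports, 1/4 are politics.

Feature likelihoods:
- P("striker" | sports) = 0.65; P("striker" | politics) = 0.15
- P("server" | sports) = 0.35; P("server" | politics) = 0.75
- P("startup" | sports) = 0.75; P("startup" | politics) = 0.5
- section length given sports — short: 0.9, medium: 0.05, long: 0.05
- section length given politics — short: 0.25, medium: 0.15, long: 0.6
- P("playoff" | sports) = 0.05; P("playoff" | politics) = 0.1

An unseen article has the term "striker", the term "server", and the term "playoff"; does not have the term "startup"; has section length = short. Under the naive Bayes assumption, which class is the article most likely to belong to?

sports

sports: 0.75 × 0.65 × 0.35 × (1−0.75) × 0.9 × 0.05 = 0.00191953125
politics: 0.25 × 0.15 × 0.75 × (1−0.5) × 0.25 × 0.1 = 0.0003515625
Highest score → sports.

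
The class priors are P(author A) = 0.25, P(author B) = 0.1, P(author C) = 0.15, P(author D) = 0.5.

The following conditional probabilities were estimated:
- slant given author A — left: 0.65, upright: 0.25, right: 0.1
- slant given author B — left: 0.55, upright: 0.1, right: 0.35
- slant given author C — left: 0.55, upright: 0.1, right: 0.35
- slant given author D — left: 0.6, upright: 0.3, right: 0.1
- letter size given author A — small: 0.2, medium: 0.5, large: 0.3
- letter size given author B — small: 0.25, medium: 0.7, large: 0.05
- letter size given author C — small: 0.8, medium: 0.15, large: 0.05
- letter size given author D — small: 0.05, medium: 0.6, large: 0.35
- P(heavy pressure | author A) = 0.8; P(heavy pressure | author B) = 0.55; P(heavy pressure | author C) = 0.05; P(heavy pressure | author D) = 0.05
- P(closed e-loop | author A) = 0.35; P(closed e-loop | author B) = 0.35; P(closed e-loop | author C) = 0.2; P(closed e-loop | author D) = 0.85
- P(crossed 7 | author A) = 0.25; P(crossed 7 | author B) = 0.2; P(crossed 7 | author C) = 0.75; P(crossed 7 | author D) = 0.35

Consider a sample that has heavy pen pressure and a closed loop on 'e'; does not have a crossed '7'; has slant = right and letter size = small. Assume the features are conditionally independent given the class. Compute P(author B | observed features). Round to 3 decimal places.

0.524

author A: 0.25 × 0.1 × 0.2 × 0.8 × 0.35 × (1−0.25) = 0.00105
author B: 0.1 × 0.35 × 0.25 × 0.55 × 0.35 × (1−0.2) = 0.0013475
author C: 0.15 × 0.35 × 0.8 × 0.05 × 0.2 × (1−0.75) = 0.000105
author D: 0.5 × 0.1 × 0.05 × 0.05 × 0.85 × (1−0.35) = 0.0000690625
P(author B | x) = 0.0013475 / 0.0025715625 ≈ 0.524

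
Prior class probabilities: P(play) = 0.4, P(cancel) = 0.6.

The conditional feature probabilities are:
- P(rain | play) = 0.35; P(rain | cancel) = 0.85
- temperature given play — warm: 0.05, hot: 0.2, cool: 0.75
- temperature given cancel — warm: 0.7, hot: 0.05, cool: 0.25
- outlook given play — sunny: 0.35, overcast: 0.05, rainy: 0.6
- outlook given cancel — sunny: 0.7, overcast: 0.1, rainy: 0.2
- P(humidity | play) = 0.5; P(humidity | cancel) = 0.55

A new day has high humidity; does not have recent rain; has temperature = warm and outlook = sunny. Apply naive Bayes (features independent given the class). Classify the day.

play: 0.4 × (1−0.35) × 0.05 × 0.35 × 0.5 = 0.002275
cancel: 0.6 × (1−0.85) × 0.7 × 0.7 × 0.55 = 0.024255
Highest score → cancel.

cancel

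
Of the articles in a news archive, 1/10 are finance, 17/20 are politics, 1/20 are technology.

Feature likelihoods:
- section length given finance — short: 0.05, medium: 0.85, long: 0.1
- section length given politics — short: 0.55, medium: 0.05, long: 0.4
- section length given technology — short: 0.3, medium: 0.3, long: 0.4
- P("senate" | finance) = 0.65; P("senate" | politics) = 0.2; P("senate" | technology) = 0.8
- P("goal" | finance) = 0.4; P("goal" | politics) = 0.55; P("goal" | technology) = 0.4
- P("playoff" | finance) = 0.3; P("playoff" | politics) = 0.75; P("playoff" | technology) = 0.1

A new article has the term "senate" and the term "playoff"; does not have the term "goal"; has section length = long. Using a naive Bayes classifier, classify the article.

finance: 0.1 × 0.1 × 0.65 × (1−0.4) × 0.3 = 0.00117
politics: 0.85 × 0.4 × 0.2 × (1−0.55) × 0.75 = 0.02295
technology: 0.05 × 0.4 × 0.8 × (1−0.4) × 0.1 = 0.00096
Highest score → politics.

politics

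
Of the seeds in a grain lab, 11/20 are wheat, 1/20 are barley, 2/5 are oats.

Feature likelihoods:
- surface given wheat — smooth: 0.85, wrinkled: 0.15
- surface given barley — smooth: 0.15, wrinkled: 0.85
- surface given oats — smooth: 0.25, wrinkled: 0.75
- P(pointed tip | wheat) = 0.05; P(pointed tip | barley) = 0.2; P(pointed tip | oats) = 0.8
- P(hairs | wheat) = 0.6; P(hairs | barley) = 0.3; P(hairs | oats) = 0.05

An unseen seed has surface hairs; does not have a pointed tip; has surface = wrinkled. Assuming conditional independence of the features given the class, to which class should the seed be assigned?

wheat

wheat: 0.55 × 0.15 × (1−0.05) × 0.6 = 0.047025
barley: 0.05 × 0.85 × (1−0.2) × 0.3 = 0.0102
oats: 0.4 × 0.75 × (1−0.8) × 0.05 = 0.003
Highest score → wheat.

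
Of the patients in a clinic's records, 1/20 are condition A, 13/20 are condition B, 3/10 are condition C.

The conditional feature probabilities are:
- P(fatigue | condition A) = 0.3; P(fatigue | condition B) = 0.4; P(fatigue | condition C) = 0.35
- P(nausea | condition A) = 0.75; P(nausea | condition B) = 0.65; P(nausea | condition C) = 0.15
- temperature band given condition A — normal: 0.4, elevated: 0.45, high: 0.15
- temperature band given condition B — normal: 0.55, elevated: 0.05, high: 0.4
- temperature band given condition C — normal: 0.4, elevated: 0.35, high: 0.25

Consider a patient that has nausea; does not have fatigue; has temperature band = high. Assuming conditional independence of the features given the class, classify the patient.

condition A: 0.05 × (1−0.3) × 0.75 × 0.15 = 0.0039375
condition B: 0.65 × (1−0.4) × 0.65 × 0.4 = 0.1014
condition C: 0.3 × (1−0.35) × 0.15 × 0.25 = 0.0073125
Highest score → condition B.

condition B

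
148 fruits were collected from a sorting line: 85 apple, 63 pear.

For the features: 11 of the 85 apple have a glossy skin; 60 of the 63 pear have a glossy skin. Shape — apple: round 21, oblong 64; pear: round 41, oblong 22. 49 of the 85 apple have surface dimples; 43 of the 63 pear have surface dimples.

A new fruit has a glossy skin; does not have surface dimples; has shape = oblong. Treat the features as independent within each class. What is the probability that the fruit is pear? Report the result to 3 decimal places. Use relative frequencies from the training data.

apple: (85/148) × (11/85) × (64/85) × (36/85) ≈ 0.0237015
pear: (63/148) × (60/63) × (22/63) × (20/63) ≈ 0.0449429
P(pear | x) = 0.0449429 / 0.0686444 ≈ 0.655

0.655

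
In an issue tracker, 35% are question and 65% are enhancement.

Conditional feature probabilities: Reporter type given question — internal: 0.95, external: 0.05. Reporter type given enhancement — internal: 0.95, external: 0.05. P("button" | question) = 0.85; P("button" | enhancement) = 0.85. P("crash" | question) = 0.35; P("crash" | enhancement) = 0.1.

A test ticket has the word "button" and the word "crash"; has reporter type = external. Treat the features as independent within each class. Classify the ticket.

question

question: 0.35 × 0.05 × 0.85 × 0.35 = 0.00520625
enhancement: 0.65 × 0.05 × 0.85 × 0.1 = 0.0027625
Highest score → question.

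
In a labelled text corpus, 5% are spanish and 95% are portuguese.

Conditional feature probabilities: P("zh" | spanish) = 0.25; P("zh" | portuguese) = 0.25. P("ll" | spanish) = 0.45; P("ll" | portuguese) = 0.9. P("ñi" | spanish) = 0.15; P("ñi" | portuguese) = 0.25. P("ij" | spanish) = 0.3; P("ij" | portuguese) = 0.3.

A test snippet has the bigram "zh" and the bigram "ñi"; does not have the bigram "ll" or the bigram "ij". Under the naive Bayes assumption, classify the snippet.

portuguese

spanish: 0.05 × 0.25 × (1−0.45) × 0.15 × (1−0.3) = 0.000721875
portuguese: 0.95 × 0.25 × (1−0.9) × 0.25 × (1−0.3) = 0.00415625
Highest score → portuguese.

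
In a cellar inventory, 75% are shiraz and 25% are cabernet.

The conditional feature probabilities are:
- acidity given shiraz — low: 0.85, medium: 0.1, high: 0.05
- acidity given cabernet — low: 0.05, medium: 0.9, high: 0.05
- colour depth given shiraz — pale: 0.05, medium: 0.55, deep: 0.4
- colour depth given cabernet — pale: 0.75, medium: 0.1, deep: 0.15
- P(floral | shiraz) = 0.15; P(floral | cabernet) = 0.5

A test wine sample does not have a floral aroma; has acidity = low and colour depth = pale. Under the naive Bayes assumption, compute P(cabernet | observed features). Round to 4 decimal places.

0.1475

shiraz: 0.75 × 0.85 × 0.05 × (1−0.15) = 0.02709375
cabernet: 0.25 × 0.05 × 0.75 × (1−0.5) = 0.0046875
P(cabernet | x) = 0.0046875 / 0.03178125 ≈ 0.1475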